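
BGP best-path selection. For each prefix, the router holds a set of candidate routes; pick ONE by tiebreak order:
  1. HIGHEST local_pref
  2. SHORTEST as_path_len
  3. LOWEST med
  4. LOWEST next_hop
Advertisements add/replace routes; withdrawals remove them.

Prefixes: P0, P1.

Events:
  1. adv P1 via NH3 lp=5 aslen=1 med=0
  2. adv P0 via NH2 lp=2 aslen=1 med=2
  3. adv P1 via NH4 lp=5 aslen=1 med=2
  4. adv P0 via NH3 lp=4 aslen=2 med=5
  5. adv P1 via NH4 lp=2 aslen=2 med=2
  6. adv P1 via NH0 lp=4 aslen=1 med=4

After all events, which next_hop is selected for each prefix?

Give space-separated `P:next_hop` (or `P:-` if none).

Op 1: best P0=- P1=NH3
Op 2: best P0=NH2 P1=NH3
Op 3: best P0=NH2 P1=NH3
Op 4: best P0=NH3 P1=NH3
Op 5: best P0=NH3 P1=NH3
Op 6: best P0=NH3 P1=NH3

Answer: P0:NH3 P1:NH3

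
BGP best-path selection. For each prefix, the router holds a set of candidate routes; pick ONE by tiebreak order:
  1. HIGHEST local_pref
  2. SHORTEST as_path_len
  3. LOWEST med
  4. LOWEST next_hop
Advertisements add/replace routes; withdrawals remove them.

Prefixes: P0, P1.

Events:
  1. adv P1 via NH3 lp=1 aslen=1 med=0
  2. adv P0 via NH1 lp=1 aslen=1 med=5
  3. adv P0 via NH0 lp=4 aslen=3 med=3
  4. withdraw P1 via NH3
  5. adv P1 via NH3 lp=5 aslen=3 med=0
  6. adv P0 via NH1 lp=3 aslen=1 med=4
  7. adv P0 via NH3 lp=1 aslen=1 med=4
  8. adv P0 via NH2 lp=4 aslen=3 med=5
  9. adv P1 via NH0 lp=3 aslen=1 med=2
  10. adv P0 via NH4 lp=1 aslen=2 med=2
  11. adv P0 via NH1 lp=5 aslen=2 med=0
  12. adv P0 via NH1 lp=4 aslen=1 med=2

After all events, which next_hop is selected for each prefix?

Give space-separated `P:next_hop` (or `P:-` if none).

Op 1: best P0=- P1=NH3
Op 2: best P0=NH1 P1=NH3
Op 3: best P0=NH0 P1=NH3
Op 4: best P0=NH0 P1=-
Op 5: best P0=NH0 P1=NH3
Op 6: best P0=NH0 P1=NH3
Op 7: best P0=NH0 P1=NH3
Op 8: best P0=NH0 P1=NH3
Op 9: best P0=NH0 P1=NH3
Op 10: best P0=NH0 P1=NH3
Op 11: best P0=NH1 P1=NH3
Op 12: best P0=NH1 P1=NH3

Answer: P0:NH1 P1:NH3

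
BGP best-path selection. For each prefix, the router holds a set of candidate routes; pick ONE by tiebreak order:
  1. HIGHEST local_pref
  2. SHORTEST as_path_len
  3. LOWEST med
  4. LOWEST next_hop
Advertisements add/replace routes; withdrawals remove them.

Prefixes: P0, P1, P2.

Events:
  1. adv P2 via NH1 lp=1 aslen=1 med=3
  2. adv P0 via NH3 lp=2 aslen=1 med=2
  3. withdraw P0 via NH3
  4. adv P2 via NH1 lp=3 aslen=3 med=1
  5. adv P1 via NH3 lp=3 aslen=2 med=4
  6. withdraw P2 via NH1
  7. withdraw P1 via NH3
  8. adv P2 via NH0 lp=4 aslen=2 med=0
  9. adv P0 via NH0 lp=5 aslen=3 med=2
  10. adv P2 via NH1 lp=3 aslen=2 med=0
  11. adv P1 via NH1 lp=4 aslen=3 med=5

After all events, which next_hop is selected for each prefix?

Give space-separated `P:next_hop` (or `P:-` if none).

Answer: P0:NH0 P1:NH1 P2:NH0

Derivation:
Op 1: best P0=- P1=- P2=NH1
Op 2: best P0=NH3 P1=- P2=NH1
Op 3: best P0=- P1=- P2=NH1
Op 4: best P0=- P1=- P2=NH1
Op 5: best P0=- P1=NH3 P2=NH1
Op 6: best P0=- P1=NH3 P2=-
Op 7: best P0=- P1=- P2=-
Op 8: best P0=- P1=- P2=NH0
Op 9: best P0=NH0 P1=- P2=NH0
Op 10: best P0=NH0 P1=- P2=NH0
Op 11: best P0=NH0 P1=NH1 P2=NH0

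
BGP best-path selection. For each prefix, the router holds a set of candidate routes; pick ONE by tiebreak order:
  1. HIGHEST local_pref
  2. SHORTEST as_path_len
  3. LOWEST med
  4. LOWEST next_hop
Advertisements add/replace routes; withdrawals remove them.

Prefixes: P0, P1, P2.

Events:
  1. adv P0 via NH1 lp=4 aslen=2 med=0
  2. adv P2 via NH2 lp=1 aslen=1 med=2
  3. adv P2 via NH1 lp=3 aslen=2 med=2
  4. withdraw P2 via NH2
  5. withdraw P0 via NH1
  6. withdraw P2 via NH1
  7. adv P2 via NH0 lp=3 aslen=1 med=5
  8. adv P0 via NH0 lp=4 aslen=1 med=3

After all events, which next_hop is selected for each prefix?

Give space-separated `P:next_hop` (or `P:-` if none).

Op 1: best P0=NH1 P1=- P2=-
Op 2: best P0=NH1 P1=- P2=NH2
Op 3: best P0=NH1 P1=- P2=NH1
Op 4: best P0=NH1 P1=- P2=NH1
Op 5: best P0=- P1=- P2=NH1
Op 6: best P0=- P1=- P2=-
Op 7: best P0=- P1=- P2=NH0
Op 8: best P0=NH0 P1=- P2=NH0

Answer: P0:NH0 P1:- P2:NH0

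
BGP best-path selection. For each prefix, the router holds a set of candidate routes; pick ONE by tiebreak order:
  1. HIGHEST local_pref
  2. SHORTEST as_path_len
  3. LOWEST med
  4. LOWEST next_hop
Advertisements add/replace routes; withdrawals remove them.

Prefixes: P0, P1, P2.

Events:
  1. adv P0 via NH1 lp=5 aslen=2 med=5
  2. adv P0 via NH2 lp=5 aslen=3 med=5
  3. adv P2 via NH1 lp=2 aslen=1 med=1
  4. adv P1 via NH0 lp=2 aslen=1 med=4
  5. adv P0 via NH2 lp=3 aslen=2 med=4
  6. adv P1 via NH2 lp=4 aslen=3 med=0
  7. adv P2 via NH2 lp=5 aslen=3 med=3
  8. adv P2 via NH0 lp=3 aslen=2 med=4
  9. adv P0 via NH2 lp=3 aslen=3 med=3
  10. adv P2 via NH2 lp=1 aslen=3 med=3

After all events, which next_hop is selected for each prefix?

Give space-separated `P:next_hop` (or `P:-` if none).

Op 1: best P0=NH1 P1=- P2=-
Op 2: best P0=NH1 P1=- P2=-
Op 3: best P0=NH1 P1=- P2=NH1
Op 4: best P0=NH1 P1=NH0 P2=NH1
Op 5: best P0=NH1 P1=NH0 P2=NH1
Op 6: best P0=NH1 P1=NH2 P2=NH1
Op 7: best P0=NH1 P1=NH2 P2=NH2
Op 8: best P0=NH1 P1=NH2 P2=NH2
Op 9: best P0=NH1 P1=NH2 P2=NH2
Op 10: best P0=NH1 P1=NH2 P2=NH0

Answer: P0:NH1 P1:NH2 P2:NH0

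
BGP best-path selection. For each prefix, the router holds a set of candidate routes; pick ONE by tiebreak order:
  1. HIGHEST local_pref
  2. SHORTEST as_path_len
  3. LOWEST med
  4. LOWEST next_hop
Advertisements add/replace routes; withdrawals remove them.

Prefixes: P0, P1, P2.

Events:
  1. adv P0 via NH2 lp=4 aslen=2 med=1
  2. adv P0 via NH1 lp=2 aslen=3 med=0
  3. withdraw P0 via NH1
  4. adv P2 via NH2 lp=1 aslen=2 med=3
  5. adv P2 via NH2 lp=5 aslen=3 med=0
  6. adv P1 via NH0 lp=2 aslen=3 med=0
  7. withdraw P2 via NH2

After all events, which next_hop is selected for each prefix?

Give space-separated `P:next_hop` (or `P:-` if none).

Answer: P0:NH2 P1:NH0 P2:-

Derivation:
Op 1: best P0=NH2 P1=- P2=-
Op 2: best P0=NH2 P1=- P2=-
Op 3: best P0=NH2 P1=- P2=-
Op 4: best P0=NH2 P1=- P2=NH2
Op 5: best P0=NH2 P1=- P2=NH2
Op 6: best P0=NH2 P1=NH0 P2=NH2
Op 7: best P0=NH2 P1=NH0 P2=-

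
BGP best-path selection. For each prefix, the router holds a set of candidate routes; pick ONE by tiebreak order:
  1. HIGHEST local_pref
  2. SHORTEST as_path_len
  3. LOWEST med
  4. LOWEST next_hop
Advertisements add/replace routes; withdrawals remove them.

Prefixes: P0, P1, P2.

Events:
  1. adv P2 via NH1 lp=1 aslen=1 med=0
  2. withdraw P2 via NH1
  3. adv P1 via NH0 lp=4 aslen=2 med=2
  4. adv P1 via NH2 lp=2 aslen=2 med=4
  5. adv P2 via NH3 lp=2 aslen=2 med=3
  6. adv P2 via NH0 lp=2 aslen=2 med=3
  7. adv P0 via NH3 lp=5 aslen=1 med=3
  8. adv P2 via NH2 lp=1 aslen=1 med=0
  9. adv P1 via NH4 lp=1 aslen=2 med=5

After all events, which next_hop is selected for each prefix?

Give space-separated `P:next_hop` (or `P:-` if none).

Answer: P0:NH3 P1:NH0 P2:NH0

Derivation:
Op 1: best P0=- P1=- P2=NH1
Op 2: best P0=- P1=- P2=-
Op 3: best P0=- P1=NH0 P2=-
Op 4: best P0=- P1=NH0 P2=-
Op 5: best P0=- P1=NH0 P2=NH3
Op 6: best P0=- P1=NH0 P2=NH0
Op 7: best P0=NH3 P1=NH0 P2=NH0
Op 8: best P0=NH3 P1=NH0 P2=NH0
Op 9: best P0=NH3 P1=NH0 P2=NH0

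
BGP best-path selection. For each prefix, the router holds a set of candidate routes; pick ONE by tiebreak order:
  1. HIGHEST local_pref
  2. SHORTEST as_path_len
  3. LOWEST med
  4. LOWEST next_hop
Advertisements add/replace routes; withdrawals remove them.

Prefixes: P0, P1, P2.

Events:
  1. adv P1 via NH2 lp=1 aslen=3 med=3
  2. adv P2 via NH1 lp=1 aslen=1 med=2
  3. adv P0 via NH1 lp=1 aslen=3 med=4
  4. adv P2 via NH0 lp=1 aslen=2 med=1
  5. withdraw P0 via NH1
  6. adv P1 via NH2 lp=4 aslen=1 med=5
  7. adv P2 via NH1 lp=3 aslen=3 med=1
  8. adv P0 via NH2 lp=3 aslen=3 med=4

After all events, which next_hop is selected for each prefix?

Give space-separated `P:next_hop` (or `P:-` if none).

Op 1: best P0=- P1=NH2 P2=-
Op 2: best P0=- P1=NH2 P2=NH1
Op 3: best P0=NH1 P1=NH2 P2=NH1
Op 4: best P0=NH1 P1=NH2 P2=NH1
Op 5: best P0=- P1=NH2 P2=NH1
Op 6: best P0=- P1=NH2 P2=NH1
Op 7: best P0=- P1=NH2 P2=NH1
Op 8: best P0=NH2 P1=NH2 P2=NH1

Answer: P0:NH2 P1:NH2 P2:NH1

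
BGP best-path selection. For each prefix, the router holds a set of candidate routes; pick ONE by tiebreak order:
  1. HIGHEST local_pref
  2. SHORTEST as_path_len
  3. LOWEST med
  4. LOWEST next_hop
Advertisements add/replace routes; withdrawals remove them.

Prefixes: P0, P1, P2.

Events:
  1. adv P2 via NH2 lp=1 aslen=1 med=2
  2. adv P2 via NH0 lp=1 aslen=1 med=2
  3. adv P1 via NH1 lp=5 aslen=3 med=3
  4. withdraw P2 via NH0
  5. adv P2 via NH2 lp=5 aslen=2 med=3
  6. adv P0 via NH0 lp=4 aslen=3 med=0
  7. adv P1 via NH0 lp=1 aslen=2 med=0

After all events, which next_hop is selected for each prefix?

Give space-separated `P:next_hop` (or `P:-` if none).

Answer: P0:NH0 P1:NH1 P2:NH2

Derivation:
Op 1: best P0=- P1=- P2=NH2
Op 2: best P0=- P1=- P2=NH0
Op 3: best P0=- P1=NH1 P2=NH0
Op 4: best P0=- P1=NH1 P2=NH2
Op 5: best P0=- P1=NH1 P2=NH2
Op 6: best P0=NH0 P1=NH1 P2=NH2
Op 7: best P0=NH0 P1=NH1 P2=NH2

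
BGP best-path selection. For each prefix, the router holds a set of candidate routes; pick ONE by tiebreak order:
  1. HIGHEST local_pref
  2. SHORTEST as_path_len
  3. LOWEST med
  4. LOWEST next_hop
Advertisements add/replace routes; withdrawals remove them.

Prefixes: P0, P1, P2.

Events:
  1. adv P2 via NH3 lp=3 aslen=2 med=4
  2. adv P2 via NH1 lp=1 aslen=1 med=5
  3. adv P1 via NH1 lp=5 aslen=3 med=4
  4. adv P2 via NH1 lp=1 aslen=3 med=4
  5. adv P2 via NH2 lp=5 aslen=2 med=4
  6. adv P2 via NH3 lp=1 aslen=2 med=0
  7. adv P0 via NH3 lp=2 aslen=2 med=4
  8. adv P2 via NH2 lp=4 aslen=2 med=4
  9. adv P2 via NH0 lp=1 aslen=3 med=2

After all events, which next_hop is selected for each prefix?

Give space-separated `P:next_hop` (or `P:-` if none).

Op 1: best P0=- P1=- P2=NH3
Op 2: best P0=- P1=- P2=NH3
Op 3: best P0=- P1=NH1 P2=NH3
Op 4: best P0=- P1=NH1 P2=NH3
Op 5: best P0=- P1=NH1 P2=NH2
Op 6: best P0=- P1=NH1 P2=NH2
Op 7: best P0=NH3 P1=NH1 P2=NH2
Op 8: best P0=NH3 P1=NH1 P2=NH2
Op 9: best P0=NH3 P1=NH1 P2=NH2

Answer: P0:NH3 P1:NH1 P2:NH2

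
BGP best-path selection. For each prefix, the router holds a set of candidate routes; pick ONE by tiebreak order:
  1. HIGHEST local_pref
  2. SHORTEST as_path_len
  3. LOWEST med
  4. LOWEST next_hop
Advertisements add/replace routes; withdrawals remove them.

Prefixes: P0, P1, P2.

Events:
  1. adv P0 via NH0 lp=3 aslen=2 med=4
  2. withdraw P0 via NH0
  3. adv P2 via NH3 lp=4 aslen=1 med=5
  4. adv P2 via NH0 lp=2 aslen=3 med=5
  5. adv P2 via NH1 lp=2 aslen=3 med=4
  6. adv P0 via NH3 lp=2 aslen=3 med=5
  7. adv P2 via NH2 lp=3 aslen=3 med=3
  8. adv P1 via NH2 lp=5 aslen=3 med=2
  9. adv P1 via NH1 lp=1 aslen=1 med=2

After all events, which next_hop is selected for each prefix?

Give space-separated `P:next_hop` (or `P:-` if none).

Op 1: best P0=NH0 P1=- P2=-
Op 2: best P0=- P1=- P2=-
Op 3: best P0=- P1=- P2=NH3
Op 4: best P0=- P1=- P2=NH3
Op 5: best P0=- P1=- P2=NH3
Op 6: best P0=NH3 P1=- P2=NH3
Op 7: best P0=NH3 P1=- P2=NH3
Op 8: best P0=NH3 P1=NH2 P2=NH3
Op 9: best P0=NH3 P1=NH2 P2=NH3

Answer: P0:NH3 P1:NH2 P2:NH3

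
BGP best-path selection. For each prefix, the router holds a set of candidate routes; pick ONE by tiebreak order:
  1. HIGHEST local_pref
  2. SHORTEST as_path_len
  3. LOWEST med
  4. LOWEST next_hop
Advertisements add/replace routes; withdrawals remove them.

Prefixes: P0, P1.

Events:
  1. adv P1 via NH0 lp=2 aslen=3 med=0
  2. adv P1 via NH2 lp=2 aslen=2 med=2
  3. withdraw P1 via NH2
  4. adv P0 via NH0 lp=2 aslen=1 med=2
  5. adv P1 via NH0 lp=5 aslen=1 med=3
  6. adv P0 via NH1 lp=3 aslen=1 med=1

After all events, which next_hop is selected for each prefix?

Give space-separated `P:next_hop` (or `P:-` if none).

Op 1: best P0=- P1=NH0
Op 2: best P0=- P1=NH2
Op 3: best P0=- P1=NH0
Op 4: best P0=NH0 P1=NH0
Op 5: best P0=NH0 P1=NH0
Op 6: best P0=NH1 P1=NH0

Answer: P0:NH1 P1:NH0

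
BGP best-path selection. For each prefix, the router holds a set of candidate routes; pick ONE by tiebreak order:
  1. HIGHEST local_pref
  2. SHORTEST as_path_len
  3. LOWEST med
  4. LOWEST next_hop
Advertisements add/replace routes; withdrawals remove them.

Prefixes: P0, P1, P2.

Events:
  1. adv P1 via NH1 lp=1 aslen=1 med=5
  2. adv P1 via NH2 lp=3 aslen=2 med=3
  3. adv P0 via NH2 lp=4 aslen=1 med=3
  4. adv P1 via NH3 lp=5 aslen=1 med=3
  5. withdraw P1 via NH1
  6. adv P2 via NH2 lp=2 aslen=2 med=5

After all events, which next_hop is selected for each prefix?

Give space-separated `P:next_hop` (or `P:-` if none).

Op 1: best P0=- P1=NH1 P2=-
Op 2: best P0=- P1=NH2 P2=-
Op 3: best P0=NH2 P1=NH2 P2=-
Op 4: best P0=NH2 P1=NH3 P2=-
Op 5: best P0=NH2 P1=NH3 P2=-
Op 6: best P0=NH2 P1=NH3 P2=NH2

Answer: P0:NH2 P1:NH3 P2:NH2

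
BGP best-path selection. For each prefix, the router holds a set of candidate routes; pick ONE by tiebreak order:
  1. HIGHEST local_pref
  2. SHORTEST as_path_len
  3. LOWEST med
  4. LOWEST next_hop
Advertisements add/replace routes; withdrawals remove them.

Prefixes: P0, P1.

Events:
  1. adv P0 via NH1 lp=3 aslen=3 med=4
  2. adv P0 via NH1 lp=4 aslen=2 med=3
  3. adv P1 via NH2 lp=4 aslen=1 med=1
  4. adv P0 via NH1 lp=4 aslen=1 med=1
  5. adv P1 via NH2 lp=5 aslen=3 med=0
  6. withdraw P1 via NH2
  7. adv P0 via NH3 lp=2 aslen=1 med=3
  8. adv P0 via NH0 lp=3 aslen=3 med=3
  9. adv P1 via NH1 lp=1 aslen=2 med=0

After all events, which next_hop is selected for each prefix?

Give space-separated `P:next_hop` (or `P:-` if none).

Op 1: best P0=NH1 P1=-
Op 2: best P0=NH1 P1=-
Op 3: best P0=NH1 P1=NH2
Op 4: best P0=NH1 P1=NH2
Op 5: best P0=NH1 P1=NH2
Op 6: best P0=NH1 P1=-
Op 7: best P0=NH1 P1=-
Op 8: best P0=NH1 P1=-
Op 9: best P0=NH1 P1=NH1

Answer: P0:NH1 P1:NH1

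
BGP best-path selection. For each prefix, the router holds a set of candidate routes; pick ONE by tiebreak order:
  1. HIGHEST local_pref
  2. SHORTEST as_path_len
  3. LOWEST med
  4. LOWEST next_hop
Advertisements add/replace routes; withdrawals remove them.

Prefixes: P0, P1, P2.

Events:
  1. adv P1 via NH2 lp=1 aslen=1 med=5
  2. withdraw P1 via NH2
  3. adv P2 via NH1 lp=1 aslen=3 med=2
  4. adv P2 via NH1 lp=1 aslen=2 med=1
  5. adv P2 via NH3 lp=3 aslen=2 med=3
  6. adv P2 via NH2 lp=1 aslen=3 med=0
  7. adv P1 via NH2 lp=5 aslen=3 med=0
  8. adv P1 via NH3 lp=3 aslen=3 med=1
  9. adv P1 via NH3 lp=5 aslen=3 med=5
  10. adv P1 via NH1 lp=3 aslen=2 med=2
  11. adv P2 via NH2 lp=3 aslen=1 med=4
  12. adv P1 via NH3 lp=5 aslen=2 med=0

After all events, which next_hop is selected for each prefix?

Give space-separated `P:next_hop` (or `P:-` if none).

Op 1: best P0=- P1=NH2 P2=-
Op 2: best P0=- P1=- P2=-
Op 3: best P0=- P1=- P2=NH1
Op 4: best P0=- P1=- P2=NH1
Op 5: best P0=- P1=- P2=NH3
Op 6: best P0=- P1=- P2=NH3
Op 7: best P0=- P1=NH2 P2=NH3
Op 8: best P0=- P1=NH2 P2=NH3
Op 9: best P0=- P1=NH2 P2=NH3
Op 10: best P0=- P1=NH2 P2=NH3
Op 11: best P0=- P1=NH2 P2=NH2
Op 12: best P0=- P1=NH3 P2=NH2

Answer: P0:- P1:NH3 P2:NH2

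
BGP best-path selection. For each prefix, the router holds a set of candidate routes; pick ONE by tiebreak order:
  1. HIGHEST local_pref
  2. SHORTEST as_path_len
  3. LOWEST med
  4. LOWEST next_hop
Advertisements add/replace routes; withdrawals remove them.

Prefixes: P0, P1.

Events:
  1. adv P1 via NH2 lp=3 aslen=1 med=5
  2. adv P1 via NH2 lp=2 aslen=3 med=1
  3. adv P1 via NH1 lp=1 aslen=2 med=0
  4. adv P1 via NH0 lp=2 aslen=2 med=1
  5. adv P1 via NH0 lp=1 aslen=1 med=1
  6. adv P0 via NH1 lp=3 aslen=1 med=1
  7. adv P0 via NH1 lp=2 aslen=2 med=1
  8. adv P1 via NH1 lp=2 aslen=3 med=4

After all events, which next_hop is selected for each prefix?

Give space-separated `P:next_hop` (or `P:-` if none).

Op 1: best P0=- P1=NH2
Op 2: best P0=- P1=NH2
Op 3: best P0=- P1=NH2
Op 4: best P0=- P1=NH0
Op 5: best P0=- P1=NH2
Op 6: best P0=NH1 P1=NH2
Op 7: best P0=NH1 P1=NH2
Op 8: best P0=NH1 P1=NH2

Answer: P0:NH1 P1:NH2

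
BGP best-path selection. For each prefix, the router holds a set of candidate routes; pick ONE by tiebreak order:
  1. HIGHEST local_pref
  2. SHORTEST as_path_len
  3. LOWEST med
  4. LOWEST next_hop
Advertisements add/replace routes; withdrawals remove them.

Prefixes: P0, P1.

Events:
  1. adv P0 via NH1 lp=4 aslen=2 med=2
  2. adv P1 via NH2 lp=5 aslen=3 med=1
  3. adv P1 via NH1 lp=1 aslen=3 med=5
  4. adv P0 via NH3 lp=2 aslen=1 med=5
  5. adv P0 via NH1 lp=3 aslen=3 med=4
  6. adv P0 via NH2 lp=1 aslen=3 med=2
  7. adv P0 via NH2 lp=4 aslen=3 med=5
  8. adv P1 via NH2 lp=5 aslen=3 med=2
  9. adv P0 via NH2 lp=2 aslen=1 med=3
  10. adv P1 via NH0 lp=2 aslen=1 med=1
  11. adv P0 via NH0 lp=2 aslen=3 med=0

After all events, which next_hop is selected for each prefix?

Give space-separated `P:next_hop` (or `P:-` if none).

Op 1: best P0=NH1 P1=-
Op 2: best P0=NH1 P1=NH2
Op 3: best P0=NH1 P1=NH2
Op 4: best P0=NH1 P1=NH2
Op 5: best P0=NH1 P1=NH2
Op 6: best P0=NH1 P1=NH2
Op 7: best P0=NH2 P1=NH2
Op 8: best P0=NH2 P1=NH2
Op 9: best P0=NH1 P1=NH2
Op 10: best P0=NH1 P1=NH2
Op 11: best P0=NH1 P1=NH2

Answer: P0:NH1 P1:NH2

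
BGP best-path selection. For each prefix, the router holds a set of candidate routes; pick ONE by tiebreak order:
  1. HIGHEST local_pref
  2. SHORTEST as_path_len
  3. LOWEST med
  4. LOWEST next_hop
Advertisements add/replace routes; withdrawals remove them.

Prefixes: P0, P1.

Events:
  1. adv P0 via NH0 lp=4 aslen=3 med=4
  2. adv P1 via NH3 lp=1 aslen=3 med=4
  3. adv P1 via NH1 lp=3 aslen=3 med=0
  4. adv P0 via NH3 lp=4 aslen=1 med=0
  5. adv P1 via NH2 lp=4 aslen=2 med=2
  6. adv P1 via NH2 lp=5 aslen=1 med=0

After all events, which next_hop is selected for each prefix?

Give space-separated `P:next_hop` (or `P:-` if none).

Op 1: best P0=NH0 P1=-
Op 2: best P0=NH0 P1=NH3
Op 3: best P0=NH0 P1=NH1
Op 4: best P0=NH3 P1=NH1
Op 5: best P0=NH3 P1=NH2
Op 6: best P0=NH3 P1=NH2

Answer: P0:NH3 P1:NH2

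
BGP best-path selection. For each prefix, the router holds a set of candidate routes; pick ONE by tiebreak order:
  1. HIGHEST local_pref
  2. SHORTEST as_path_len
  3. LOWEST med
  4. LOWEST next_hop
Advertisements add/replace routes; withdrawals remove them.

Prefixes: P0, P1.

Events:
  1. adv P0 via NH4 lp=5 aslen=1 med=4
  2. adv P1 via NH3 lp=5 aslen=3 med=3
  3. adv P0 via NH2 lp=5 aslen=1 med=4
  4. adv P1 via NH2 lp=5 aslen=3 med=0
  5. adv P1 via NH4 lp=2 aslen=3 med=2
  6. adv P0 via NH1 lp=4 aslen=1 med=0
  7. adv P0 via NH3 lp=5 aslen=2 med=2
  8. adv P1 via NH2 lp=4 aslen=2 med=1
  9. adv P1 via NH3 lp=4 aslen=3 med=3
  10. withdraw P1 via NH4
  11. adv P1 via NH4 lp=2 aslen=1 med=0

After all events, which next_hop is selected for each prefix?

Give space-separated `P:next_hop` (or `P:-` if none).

Answer: P0:NH2 P1:NH2

Derivation:
Op 1: best P0=NH4 P1=-
Op 2: best P0=NH4 P1=NH3
Op 3: best P0=NH2 P1=NH3
Op 4: best P0=NH2 P1=NH2
Op 5: best P0=NH2 P1=NH2
Op 6: best P0=NH2 P1=NH2
Op 7: best P0=NH2 P1=NH2
Op 8: best P0=NH2 P1=NH3
Op 9: best P0=NH2 P1=NH2
Op 10: best P0=NH2 P1=NH2
Op 11: best P0=NH2 P1=NH2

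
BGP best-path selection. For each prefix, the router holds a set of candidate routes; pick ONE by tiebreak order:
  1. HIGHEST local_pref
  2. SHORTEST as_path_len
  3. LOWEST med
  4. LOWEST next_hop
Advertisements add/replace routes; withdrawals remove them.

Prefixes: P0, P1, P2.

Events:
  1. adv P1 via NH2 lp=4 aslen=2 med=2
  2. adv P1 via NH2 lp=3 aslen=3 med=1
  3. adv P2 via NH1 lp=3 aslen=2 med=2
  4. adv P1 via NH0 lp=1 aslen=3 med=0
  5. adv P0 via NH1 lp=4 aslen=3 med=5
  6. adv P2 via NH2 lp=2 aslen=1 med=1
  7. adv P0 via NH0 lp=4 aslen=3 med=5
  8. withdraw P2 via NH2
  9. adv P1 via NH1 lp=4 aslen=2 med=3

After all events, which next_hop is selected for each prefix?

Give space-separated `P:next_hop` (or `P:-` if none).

Answer: P0:NH0 P1:NH1 P2:NH1

Derivation:
Op 1: best P0=- P1=NH2 P2=-
Op 2: best P0=- P1=NH2 P2=-
Op 3: best P0=- P1=NH2 P2=NH1
Op 4: best P0=- P1=NH2 P2=NH1
Op 5: best P0=NH1 P1=NH2 P2=NH1
Op 6: best P0=NH1 P1=NH2 P2=NH1
Op 7: best P0=NH0 P1=NH2 P2=NH1
Op 8: best P0=NH0 P1=NH2 P2=NH1
Op 9: best P0=NH0 P1=NH1 P2=NH1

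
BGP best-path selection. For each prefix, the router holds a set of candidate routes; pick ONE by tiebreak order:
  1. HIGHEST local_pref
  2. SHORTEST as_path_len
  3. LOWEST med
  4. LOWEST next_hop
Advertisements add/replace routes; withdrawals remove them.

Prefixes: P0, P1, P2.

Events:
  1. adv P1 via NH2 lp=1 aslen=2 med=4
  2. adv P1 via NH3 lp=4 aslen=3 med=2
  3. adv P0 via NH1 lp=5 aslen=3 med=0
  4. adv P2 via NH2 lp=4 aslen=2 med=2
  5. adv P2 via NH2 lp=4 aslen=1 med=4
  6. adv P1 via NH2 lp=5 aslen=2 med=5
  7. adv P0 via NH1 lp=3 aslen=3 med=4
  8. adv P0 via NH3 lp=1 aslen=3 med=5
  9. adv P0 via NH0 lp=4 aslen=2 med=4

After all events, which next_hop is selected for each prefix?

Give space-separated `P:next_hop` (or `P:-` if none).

Answer: P0:NH0 P1:NH2 P2:NH2

Derivation:
Op 1: best P0=- P1=NH2 P2=-
Op 2: best P0=- P1=NH3 P2=-
Op 3: best P0=NH1 P1=NH3 P2=-
Op 4: best P0=NH1 P1=NH3 P2=NH2
Op 5: best P0=NH1 P1=NH3 P2=NH2
Op 6: best P0=NH1 P1=NH2 P2=NH2
Op 7: best P0=NH1 P1=NH2 P2=NH2
Op 8: best P0=NH1 P1=NH2 P2=NH2
Op 9: best P0=NH0 P1=NH2 P2=NH2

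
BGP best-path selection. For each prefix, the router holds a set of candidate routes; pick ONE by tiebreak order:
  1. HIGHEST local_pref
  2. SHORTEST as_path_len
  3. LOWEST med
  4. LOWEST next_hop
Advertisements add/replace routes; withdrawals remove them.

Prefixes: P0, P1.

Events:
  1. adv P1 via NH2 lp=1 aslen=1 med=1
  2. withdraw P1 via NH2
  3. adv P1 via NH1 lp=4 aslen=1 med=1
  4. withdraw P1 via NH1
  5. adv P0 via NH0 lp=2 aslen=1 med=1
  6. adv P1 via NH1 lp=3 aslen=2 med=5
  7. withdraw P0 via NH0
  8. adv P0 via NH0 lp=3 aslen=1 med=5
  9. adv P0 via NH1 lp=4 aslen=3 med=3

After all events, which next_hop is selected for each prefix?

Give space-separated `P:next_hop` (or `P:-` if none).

Op 1: best P0=- P1=NH2
Op 2: best P0=- P1=-
Op 3: best P0=- P1=NH1
Op 4: best P0=- P1=-
Op 5: best P0=NH0 P1=-
Op 6: best P0=NH0 P1=NH1
Op 7: best P0=- P1=NH1
Op 8: best P0=NH0 P1=NH1
Op 9: best P0=NH1 P1=NH1

Answer: P0:NH1 P1:NH1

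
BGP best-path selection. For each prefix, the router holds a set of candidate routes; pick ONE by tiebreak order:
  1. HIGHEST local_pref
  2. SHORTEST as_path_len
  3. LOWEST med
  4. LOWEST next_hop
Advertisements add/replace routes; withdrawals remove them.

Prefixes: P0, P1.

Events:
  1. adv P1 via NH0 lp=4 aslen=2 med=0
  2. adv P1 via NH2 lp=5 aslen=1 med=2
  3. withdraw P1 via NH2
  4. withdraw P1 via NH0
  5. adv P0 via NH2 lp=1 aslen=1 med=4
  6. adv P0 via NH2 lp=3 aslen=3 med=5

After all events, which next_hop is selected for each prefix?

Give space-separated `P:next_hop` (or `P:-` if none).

Op 1: best P0=- P1=NH0
Op 2: best P0=- P1=NH2
Op 3: best P0=- P1=NH0
Op 4: best P0=- P1=-
Op 5: best P0=NH2 P1=-
Op 6: best P0=NH2 P1=-

Answer: P0:NH2 P1:-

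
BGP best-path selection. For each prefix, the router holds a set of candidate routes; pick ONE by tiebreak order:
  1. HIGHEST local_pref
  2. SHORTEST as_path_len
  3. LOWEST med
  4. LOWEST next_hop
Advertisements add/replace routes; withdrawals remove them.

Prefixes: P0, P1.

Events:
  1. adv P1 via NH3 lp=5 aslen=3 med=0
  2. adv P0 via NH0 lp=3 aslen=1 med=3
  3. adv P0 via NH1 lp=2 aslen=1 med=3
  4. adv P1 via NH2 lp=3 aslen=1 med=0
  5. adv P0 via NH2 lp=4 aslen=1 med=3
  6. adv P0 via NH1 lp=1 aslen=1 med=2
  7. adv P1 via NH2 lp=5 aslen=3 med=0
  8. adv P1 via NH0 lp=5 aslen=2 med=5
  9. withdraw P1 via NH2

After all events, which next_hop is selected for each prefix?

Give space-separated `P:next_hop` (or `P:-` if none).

Op 1: best P0=- P1=NH3
Op 2: best P0=NH0 P1=NH3
Op 3: best P0=NH0 P1=NH3
Op 4: best P0=NH0 P1=NH3
Op 5: best P0=NH2 P1=NH3
Op 6: best P0=NH2 P1=NH3
Op 7: best P0=NH2 P1=NH2
Op 8: best P0=NH2 P1=NH0
Op 9: best P0=NH2 P1=NH0

Answer: P0:NH2 P1:NH0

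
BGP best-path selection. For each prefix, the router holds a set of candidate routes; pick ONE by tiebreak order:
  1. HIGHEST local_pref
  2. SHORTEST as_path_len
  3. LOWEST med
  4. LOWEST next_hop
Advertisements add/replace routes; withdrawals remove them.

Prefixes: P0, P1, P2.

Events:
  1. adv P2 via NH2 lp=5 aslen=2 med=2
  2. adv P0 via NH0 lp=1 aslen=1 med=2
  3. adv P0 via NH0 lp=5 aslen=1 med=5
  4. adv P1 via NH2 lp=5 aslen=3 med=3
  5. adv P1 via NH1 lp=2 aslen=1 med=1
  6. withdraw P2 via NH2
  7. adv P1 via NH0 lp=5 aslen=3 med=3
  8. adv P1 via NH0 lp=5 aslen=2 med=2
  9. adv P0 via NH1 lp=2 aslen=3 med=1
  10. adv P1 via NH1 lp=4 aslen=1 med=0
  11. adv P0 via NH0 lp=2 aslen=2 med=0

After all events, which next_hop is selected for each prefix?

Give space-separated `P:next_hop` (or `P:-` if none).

Answer: P0:NH0 P1:NH0 P2:-

Derivation:
Op 1: best P0=- P1=- P2=NH2
Op 2: best P0=NH0 P1=- P2=NH2
Op 3: best P0=NH0 P1=- P2=NH2
Op 4: best P0=NH0 P1=NH2 P2=NH2
Op 5: best P0=NH0 P1=NH2 P2=NH2
Op 6: best P0=NH0 P1=NH2 P2=-
Op 7: best P0=NH0 P1=NH0 P2=-
Op 8: best P0=NH0 P1=NH0 P2=-
Op 9: best P0=NH0 P1=NH0 P2=-
Op 10: best P0=NH0 P1=NH0 P2=-
Op 11: best P0=NH0 P1=NH0 P2=-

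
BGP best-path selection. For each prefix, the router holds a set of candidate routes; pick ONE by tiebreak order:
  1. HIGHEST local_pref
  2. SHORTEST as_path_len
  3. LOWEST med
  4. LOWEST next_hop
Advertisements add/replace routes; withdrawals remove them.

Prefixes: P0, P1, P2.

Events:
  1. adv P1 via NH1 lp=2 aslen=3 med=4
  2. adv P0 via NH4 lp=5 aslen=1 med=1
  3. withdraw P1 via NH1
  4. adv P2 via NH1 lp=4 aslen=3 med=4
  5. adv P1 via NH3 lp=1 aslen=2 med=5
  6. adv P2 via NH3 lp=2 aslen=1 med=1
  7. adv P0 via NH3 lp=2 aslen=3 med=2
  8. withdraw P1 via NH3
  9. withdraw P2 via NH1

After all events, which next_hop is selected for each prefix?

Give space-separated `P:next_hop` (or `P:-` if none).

Op 1: best P0=- P1=NH1 P2=-
Op 2: best P0=NH4 P1=NH1 P2=-
Op 3: best P0=NH4 P1=- P2=-
Op 4: best P0=NH4 P1=- P2=NH1
Op 5: best P0=NH4 P1=NH3 P2=NH1
Op 6: best P0=NH4 P1=NH3 P2=NH1
Op 7: best P0=NH4 P1=NH3 P2=NH1
Op 8: best P0=NH4 P1=- P2=NH1
Op 9: best P0=NH4 P1=- P2=NH3

Answer: P0:NH4 P1:- P2:NH3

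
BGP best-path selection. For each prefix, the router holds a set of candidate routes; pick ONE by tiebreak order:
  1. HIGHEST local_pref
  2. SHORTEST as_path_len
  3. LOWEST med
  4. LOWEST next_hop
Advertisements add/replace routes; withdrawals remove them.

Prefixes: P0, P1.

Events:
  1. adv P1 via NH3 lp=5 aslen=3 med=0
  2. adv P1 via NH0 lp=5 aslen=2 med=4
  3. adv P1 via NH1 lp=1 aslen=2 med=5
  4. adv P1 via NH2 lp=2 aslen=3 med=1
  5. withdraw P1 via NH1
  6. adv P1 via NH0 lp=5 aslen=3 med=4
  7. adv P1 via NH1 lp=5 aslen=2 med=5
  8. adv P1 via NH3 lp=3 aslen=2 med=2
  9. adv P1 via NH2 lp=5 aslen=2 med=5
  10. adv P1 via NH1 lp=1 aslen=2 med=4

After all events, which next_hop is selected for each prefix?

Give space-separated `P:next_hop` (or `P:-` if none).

Op 1: best P0=- P1=NH3
Op 2: best P0=- P1=NH0
Op 3: best P0=- P1=NH0
Op 4: best P0=- P1=NH0
Op 5: best P0=- P1=NH0
Op 6: best P0=- P1=NH3
Op 7: best P0=- P1=NH1
Op 8: best P0=- P1=NH1
Op 9: best P0=- P1=NH1
Op 10: best P0=- P1=NH2

Answer: P0:- P1:NH2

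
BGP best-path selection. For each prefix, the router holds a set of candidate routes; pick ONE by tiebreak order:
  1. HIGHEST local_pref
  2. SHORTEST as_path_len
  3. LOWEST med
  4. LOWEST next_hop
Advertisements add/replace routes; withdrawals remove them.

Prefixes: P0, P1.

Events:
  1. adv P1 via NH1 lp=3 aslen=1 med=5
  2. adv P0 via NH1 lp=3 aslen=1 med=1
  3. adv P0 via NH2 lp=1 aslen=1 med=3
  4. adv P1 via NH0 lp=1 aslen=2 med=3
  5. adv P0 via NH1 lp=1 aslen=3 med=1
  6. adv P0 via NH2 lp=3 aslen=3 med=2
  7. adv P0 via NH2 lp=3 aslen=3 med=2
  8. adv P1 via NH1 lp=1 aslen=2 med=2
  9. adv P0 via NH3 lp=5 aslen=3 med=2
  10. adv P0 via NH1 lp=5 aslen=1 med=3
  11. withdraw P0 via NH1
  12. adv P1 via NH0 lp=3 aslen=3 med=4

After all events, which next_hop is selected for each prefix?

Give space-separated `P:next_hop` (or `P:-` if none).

Answer: P0:NH3 P1:NH0

Derivation:
Op 1: best P0=- P1=NH1
Op 2: best P0=NH1 P1=NH1
Op 3: best P0=NH1 P1=NH1
Op 4: best P0=NH1 P1=NH1
Op 5: best P0=NH2 P1=NH1
Op 6: best P0=NH2 P1=NH1
Op 7: best P0=NH2 P1=NH1
Op 8: best P0=NH2 P1=NH1
Op 9: best P0=NH3 P1=NH1
Op 10: best P0=NH1 P1=NH1
Op 11: best P0=NH3 P1=NH1
Op 12: best P0=NH3 P1=NH0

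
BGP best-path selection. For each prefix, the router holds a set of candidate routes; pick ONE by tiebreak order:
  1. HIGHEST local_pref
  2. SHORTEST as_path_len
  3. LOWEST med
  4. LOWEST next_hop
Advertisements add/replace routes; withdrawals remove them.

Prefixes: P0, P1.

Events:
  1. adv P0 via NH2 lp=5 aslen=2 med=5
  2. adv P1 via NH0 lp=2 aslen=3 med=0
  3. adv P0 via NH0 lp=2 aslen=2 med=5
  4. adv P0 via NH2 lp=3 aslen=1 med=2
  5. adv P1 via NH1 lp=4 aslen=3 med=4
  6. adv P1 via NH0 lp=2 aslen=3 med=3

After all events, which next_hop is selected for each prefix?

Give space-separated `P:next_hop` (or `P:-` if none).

Answer: P0:NH2 P1:NH1

Derivation:
Op 1: best P0=NH2 P1=-
Op 2: best P0=NH2 P1=NH0
Op 3: best P0=NH2 P1=NH0
Op 4: best P0=NH2 P1=NH0
Op 5: best P0=NH2 P1=NH1
Op 6: best P0=NH2 P1=NH1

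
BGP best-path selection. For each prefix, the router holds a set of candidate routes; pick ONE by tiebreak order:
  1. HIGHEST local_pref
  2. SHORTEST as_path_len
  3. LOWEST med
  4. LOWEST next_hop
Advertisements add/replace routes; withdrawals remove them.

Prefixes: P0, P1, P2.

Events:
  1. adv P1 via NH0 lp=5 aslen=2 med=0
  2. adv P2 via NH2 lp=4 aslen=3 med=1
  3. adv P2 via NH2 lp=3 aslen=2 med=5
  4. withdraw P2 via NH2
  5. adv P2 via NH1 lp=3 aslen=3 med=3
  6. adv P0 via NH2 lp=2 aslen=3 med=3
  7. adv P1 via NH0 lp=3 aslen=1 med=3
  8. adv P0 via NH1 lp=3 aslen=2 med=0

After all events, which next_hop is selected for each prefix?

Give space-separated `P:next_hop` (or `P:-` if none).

Op 1: best P0=- P1=NH0 P2=-
Op 2: best P0=- P1=NH0 P2=NH2
Op 3: best P0=- P1=NH0 P2=NH2
Op 4: best P0=- P1=NH0 P2=-
Op 5: best P0=- P1=NH0 P2=NH1
Op 6: best P0=NH2 P1=NH0 P2=NH1
Op 7: best P0=NH2 P1=NH0 P2=NH1
Op 8: best P0=NH1 P1=NH0 P2=NH1

Answer: P0:NH1 P1:NH0 P2:NH1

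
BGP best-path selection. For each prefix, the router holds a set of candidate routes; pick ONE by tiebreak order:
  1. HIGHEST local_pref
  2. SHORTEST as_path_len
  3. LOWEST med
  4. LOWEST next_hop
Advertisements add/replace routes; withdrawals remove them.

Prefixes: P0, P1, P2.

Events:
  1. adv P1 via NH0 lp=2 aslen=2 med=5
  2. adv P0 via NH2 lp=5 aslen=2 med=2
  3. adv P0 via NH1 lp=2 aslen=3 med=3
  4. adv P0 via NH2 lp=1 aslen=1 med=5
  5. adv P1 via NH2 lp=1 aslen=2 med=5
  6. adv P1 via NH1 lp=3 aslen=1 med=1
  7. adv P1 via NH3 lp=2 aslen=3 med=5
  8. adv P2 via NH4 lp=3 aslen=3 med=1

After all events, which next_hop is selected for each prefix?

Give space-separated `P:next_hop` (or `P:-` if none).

Answer: P0:NH1 P1:NH1 P2:NH4

Derivation:
Op 1: best P0=- P1=NH0 P2=-
Op 2: best P0=NH2 P1=NH0 P2=-
Op 3: best P0=NH2 P1=NH0 P2=-
Op 4: best P0=NH1 P1=NH0 P2=-
Op 5: best P0=NH1 P1=NH0 P2=-
Op 6: best P0=NH1 P1=NH1 P2=-
Op 7: best P0=NH1 P1=NH1 P2=-
Op 8: best P0=NH1 P1=NH1 P2=NH4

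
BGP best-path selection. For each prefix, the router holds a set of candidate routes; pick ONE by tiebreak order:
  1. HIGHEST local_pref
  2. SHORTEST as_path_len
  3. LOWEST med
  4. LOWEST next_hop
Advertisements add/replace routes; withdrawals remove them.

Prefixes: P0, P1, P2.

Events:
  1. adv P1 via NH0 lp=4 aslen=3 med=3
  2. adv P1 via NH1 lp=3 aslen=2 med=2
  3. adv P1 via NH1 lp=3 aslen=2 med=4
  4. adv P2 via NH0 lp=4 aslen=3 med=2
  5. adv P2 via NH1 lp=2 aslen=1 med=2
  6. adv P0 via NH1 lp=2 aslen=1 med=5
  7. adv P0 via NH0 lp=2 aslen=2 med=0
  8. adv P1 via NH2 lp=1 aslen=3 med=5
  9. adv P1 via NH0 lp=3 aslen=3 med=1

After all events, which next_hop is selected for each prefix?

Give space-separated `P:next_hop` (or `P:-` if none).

Op 1: best P0=- P1=NH0 P2=-
Op 2: best P0=- P1=NH0 P2=-
Op 3: best P0=- P1=NH0 P2=-
Op 4: best P0=- P1=NH0 P2=NH0
Op 5: best P0=- P1=NH0 P2=NH0
Op 6: best P0=NH1 P1=NH0 P2=NH0
Op 7: best P0=NH1 P1=NH0 P2=NH0
Op 8: best P0=NH1 P1=NH0 P2=NH0
Op 9: best P0=NH1 P1=NH1 P2=NH0

Answer: P0:NH1 P1:NH1 P2:NH0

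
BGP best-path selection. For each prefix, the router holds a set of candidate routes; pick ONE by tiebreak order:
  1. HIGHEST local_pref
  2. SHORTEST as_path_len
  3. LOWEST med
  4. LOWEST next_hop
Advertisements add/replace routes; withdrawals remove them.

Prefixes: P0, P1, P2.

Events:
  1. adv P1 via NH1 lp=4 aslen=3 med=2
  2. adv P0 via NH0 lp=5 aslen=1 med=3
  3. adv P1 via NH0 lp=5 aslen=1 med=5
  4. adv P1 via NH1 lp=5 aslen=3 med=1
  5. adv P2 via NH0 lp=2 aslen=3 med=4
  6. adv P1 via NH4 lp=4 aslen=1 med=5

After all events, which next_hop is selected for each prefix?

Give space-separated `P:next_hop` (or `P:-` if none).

Op 1: best P0=- P1=NH1 P2=-
Op 2: best P0=NH0 P1=NH1 P2=-
Op 3: best P0=NH0 P1=NH0 P2=-
Op 4: best P0=NH0 P1=NH0 P2=-
Op 5: best P0=NH0 P1=NH0 P2=NH0
Op 6: best P0=NH0 P1=NH0 P2=NH0

Answer: P0:NH0 P1:NH0 P2:NH0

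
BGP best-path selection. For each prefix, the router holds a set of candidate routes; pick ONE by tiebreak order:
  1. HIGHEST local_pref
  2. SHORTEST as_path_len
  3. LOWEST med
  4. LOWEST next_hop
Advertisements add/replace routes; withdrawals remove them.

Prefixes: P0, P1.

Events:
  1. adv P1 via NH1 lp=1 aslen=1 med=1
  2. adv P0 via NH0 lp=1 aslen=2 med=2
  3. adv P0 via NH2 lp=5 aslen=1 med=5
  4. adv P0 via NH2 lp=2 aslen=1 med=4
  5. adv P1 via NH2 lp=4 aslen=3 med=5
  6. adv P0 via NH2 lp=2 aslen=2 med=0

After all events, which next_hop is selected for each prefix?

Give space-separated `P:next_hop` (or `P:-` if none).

Op 1: best P0=- P1=NH1
Op 2: best P0=NH0 P1=NH1
Op 3: best P0=NH2 P1=NH1
Op 4: best P0=NH2 P1=NH1
Op 5: best P0=NH2 P1=NH2
Op 6: best P0=NH2 P1=NH2

Answer: P0:NH2 P1:NH2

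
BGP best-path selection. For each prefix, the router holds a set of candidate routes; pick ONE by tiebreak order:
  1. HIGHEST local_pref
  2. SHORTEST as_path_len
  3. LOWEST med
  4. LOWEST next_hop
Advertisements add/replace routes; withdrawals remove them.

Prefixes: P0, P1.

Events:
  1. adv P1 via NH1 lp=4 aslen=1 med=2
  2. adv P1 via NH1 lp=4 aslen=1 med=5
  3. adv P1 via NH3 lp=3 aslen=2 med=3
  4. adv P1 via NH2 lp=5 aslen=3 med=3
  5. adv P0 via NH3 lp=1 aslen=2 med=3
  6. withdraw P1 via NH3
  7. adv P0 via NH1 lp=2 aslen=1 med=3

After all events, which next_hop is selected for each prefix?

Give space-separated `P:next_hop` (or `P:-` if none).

Answer: P0:NH1 P1:NH2

Derivation:
Op 1: best P0=- P1=NH1
Op 2: best P0=- P1=NH1
Op 3: best P0=- P1=NH1
Op 4: best P0=- P1=NH2
Op 5: best P0=NH3 P1=NH2
Op 6: best P0=NH3 P1=NH2
Op 7: best P0=NH1 P1=NH2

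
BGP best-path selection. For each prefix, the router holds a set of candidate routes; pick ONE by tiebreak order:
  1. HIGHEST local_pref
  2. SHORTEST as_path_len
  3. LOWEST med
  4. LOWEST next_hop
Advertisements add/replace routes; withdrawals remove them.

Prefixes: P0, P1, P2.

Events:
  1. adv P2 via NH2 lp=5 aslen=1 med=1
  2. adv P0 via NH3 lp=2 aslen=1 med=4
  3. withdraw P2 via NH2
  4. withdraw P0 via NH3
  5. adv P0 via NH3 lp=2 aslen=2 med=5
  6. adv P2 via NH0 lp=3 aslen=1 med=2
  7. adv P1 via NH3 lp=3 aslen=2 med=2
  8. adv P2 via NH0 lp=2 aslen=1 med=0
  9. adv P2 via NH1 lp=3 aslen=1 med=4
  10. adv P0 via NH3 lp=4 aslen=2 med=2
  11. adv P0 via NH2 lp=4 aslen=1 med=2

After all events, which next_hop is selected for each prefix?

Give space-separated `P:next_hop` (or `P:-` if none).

Answer: P0:NH2 P1:NH3 P2:NH1

Derivation:
Op 1: best P0=- P1=- P2=NH2
Op 2: best P0=NH3 P1=- P2=NH2
Op 3: best P0=NH3 P1=- P2=-
Op 4: best P0=- P1=- P2=-
Op 5: best P0=NH3 P1=- P2=-
Op 6: best P0=NH3 P1=- P2=NH0
Op 7: best P0=NH3 P1=NH3 P2=NH0
Op 8: best P0=NH3 P1=NH3 P2=NH0
Op 9: best P0=NH3 P1=NH3 P2=NH1
Op 10: best P0=NH3 P1=NH3 P2=NH1
Op 11: best P0=NH2 P1=NH3 P2=NH1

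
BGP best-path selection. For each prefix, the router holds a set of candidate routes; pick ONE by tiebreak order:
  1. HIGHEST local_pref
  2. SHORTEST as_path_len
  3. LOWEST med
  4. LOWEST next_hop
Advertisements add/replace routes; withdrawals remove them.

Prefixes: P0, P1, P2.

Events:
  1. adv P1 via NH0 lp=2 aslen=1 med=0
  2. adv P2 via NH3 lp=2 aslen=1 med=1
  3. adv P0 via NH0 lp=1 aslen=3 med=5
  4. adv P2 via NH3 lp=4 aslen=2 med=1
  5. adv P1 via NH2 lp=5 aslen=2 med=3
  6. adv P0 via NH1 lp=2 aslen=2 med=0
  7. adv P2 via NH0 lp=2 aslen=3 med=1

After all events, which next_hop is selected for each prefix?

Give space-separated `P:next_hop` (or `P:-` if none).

Op 1: best P0=- P1=NH0 P2=-
Op 2: best P0=- P1=NH0 P2=NH3
Op 3: best P0=NH0 P1=NH0 P2=NH3
Op 4: best P0=NH0 P1=NH0 P2=NH3
Op 5: best P0=NH0 P1=NH2 P2=NH3
Op 6: best P0=NH1 P1=NH2 P2=NH3
Op 7: best P0=NH1 P1=NH2 P2=NH3

Answer: P0:NH1 P1:NH2 P2:NH3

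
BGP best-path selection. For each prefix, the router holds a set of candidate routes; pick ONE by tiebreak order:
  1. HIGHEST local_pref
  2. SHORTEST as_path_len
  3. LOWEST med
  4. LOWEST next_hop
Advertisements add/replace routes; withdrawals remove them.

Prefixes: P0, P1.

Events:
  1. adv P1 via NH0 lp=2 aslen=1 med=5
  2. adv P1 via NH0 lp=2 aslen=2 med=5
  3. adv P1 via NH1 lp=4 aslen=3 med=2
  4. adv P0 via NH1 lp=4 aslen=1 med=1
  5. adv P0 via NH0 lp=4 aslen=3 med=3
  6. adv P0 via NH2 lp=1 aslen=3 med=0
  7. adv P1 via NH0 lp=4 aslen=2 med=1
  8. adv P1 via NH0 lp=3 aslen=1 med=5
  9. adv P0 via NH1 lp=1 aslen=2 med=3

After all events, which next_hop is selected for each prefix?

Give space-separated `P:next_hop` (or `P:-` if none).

Op 1: best P0=- P1=NH0
Op 2: best P0=- P1=NH0
Op 3: best P0=- P1=NH1
Op 4: best P0=NH1 P1=NH1
Op 5: best P0=NH1 P1=NH1
Op 6: best P0=NH1 P1=NH1
Op 7: best P0=NH1 P1=NH0
Op 8: best P0=NH1 P1=NH1
Op 9: best P0=NH0 P1=NH1

Answer: P0:NH0 P1:NH1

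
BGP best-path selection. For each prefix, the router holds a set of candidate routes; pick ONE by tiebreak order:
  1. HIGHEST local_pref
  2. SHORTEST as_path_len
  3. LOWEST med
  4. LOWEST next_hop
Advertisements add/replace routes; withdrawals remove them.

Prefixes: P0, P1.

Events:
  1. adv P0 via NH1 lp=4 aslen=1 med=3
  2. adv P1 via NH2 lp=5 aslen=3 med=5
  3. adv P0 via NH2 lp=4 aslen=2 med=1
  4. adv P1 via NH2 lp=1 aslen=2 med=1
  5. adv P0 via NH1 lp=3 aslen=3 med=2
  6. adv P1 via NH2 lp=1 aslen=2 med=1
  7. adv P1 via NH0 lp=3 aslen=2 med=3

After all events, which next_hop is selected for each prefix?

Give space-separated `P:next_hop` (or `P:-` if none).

Op 1: best P0=NH1 P1=-
Op 2: best P0=NH1 P1=NH2
Op 3: best P0=NH1 P1=NH2
Op 4: best P0=NH1 P1=NH2
Op 5: best P0=NH2 P1=NH2
Op 6: best P0=NH2 P1=NH2
Op 7: best P0=NH2 P1=NH0

Answer: P0:NH2 P1:NH0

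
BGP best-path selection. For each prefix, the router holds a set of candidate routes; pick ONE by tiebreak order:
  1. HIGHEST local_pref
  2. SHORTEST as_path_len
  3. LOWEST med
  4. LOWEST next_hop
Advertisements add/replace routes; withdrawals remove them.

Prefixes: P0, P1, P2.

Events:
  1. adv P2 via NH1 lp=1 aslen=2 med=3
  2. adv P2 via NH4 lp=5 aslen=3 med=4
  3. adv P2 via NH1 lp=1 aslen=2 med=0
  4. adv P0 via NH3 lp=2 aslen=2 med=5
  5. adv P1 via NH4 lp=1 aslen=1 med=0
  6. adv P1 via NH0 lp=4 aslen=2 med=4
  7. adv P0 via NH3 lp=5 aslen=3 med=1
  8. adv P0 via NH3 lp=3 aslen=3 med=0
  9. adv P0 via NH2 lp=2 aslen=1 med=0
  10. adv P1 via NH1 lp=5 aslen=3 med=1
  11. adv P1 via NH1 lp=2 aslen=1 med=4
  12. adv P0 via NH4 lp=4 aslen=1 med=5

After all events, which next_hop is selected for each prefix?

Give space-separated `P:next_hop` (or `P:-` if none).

Op 1: best P0=- P1=- P2=NH1
Op 2: best P0=- P1=- P2=NH4
Op 3: best P0=- P1=- P2=NH4
Op 4: best P0=NH3 P1=- P2=NH4
Op 5: best P0=NH3 P1=NH4 P2=NH4
Op 6: best P0=NH3 P1=NH0 P2=NH4
Op 7: best P0=NH3 P1=NH0 P2=NH4
Op 8: best P0=NH3 P1=NH0 P2=NH4
Op 9: best P0=NH3 P1=NH0 P2=NH4
Op 10: best P0=NH3 P1=NH1 P2=NH4
Op 11: best P0=NH3 P1=NH0 P2=NH4
Op 12: best P0=NH4 P1=NH0 P2=NH4

Answer: P0:NH4 P1:NH0 P2:NH4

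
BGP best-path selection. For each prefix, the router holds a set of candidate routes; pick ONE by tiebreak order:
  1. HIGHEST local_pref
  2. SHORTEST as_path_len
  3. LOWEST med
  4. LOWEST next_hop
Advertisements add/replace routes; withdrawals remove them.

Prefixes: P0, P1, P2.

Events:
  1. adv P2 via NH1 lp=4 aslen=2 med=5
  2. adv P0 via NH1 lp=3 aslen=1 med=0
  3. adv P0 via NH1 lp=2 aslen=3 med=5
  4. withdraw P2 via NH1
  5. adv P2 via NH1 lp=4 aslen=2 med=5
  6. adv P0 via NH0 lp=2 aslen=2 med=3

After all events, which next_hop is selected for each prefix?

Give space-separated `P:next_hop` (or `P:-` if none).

Op 1: best P0=- P1=- P2=NH1
Op 2: best P0=NH1 P1=- P2=NH1
Op 3: best P0=NH1 P1=- P2=NH1
Op 4: best P0=NH1 P1=- P2=-
Op 5: best P0=NH1 P1=- P2=NH1
Op 6: best P0=NH0 P1=- P2=NH1

Answer: P0:NH0 P1:- P2:NH1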